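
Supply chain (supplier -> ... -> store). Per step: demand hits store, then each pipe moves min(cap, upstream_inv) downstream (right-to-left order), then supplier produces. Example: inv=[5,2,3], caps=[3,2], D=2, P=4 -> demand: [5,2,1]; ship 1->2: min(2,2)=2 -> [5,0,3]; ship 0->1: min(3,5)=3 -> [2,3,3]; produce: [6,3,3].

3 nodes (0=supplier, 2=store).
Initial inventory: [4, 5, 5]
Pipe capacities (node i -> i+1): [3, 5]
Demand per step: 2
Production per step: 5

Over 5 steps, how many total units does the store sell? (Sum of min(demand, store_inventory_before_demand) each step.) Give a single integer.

Step 1: sold=2 (running total=2) -> [6 3 8]
Step 2: sold=2 (running total=4) -> [8 3 9]
Step 3: sold=2 (running total=6) -> [10 3 10]
Step 4: sold=2 (running total=8) -> [12 3 11]
Step 5: sold=2 (running total=10) -> [14 3 12]

Answer: 10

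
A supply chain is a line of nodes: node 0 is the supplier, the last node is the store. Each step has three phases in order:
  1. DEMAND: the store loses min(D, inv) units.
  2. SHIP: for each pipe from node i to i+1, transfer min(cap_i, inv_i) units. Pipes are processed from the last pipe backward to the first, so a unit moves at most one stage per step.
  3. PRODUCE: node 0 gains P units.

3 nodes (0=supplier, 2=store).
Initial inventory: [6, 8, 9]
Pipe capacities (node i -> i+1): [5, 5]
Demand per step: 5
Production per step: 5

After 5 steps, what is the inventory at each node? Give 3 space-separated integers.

Step 1: demand=5,sold=5 ship[1->2]=5 ship[0->1]=5 prod=5 -> inv=[6 8 9]
Step 2: demand=5,sold=5 ship[1->2]=5 ship[0->1]=5 prod=5 -> inv=[6 8 9]
Step 3: demand=5,sold=5 ship[1->2]=5 ship[0->1]=5 prod=5 -> inv=[6 8 9]
Step 4: demand=5,sold=5 ship[1->2]=5 ship[0->1]=5 prod=5 -> inv=[6 8 9]
Step 5: demand=5,sold=5 ship[1->2]=5 ship[0->1]=5 prod=5 -> inv=[6 8 9]

6 8 9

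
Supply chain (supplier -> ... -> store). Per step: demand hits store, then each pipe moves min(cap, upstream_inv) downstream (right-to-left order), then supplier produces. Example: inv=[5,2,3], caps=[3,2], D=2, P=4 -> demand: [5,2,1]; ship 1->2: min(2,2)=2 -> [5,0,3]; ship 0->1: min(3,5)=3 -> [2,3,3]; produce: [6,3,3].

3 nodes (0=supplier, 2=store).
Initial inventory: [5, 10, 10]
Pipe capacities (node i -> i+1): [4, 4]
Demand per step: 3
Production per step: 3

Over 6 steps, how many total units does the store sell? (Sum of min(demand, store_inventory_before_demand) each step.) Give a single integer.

Step 1: sold=3 (running total=3) -> [4 10 11]
Step 2: sold=3 (running total=6) -> [3 10 12]
Step 3: sold=3 (running total=9) -> [3 9 13]
Step 4: sold=3 (running total=12) -> [3 8 14]
Step 5: sold=3 (running total=15) -> [3 7 15]
Step 6: sold=3 (running total=18) -> [3 6 16]

Answer: 18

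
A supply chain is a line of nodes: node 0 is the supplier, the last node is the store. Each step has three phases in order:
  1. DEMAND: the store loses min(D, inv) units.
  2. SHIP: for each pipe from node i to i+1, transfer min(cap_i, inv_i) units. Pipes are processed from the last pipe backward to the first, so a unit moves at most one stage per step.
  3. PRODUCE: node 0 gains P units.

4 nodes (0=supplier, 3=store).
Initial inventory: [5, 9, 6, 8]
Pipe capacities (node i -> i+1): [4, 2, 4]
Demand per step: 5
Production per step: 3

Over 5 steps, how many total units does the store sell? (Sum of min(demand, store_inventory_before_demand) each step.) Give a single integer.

Answer: 20

Derivation:
Step 1: sold=5 (running total=5) -> [4 11 4 7]
Step 2: sold=5 (running total=10) -> [3 13 2 6]
Step 3: sold=5 (running total=15) -> [3 14 2 3]
Step 4: sold=3 (running total=18) -> [3 15 2 2]
Step 5: sold=2 (running total=20) -> [3 16 2 2]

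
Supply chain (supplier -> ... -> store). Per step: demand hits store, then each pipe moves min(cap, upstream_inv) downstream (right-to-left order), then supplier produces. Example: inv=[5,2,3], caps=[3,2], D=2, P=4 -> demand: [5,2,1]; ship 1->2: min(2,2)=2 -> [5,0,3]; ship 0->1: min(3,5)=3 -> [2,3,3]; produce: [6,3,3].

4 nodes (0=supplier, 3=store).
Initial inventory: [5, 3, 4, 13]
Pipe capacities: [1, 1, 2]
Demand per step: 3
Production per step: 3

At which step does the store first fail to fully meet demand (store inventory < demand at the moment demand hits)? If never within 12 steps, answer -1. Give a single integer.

Step 1: demand=3,sold=3 ship[2->3]=2 ship[1->2]=1 ship[0->1]=1 prod=3 -> [7 3 3 12]
Step 2: demand=3,sold=3 ship[2->3]=2 ship[1->2]=1 ship[0->1]=1 prod=3 -> [9 3 2 11]
Step 3: demand=3,sold=3 ship[2->3]=2 ship[1->2]=1 ship[0->1]=1 prod=3 -> [11 3 1 10]
Step 4: demand=3,sold=3 ship[2->3]=1 ship[1->2]=1 ship[0->1]=1 prod=3 -> [13 3 1 8]
Step 5: demand=3,sold=3 ship[2->3]=1 ship[1->2]=1 ship[0->1]=1 prod=3 -> [15 3 1 6]
Step 6: demand=3,sold=3 ship[2->3]=1 ship[1->2]=1 ship[0->1]=1 prod=3 -> [17 3 1 4]
Step 7: demand=3,sold=3 ship[2->3]=1 ship[1->2]=1 ship[0->1]=1 prod=3 -> [19 3 1 2]
Step 8: demand=3,sold=2 ship[2->3]=1 ship[1->2]=1 ship[0->1]=1 prod=3 -> [21 3 1 1]
Step 9: demand=3,sold=1 ship[2->3]=1 ship[1->2]=1 ship[0->1]=1 prod=3 -> [23 3 1 1]
Step 10: demand=3,sold=1 ship[2->3]=1 ship[1->2]=1 ship[0->1]=1 prod=3 -> [25 3 1 1]
Step 11: demand=3,sold=1 ship[2->3]=1 ship[1->2]=1 ship[0->1]=1 prod=3 -> [27 3 1 1]
Step 12: demand=3,sold=1 ship[2->3]=1 ship[1->2]=1 ship[0->1]=1 prod=3 -> [29 3 1 1]
First stockout at step 8

8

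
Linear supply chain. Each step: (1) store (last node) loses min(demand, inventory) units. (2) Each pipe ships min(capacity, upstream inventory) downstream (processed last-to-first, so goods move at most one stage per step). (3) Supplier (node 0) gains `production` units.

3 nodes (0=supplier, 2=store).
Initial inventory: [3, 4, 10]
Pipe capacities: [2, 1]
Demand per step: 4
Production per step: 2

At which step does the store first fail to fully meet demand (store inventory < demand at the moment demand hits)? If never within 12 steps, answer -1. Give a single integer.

Step 1: demand=4,sold=4 ship[1->2]=1 ship[0->1]=2 prod=2 -> [3 5 7]
Step 2: demand=4,sold=4 ship[1->2]=1 ship[0->1]=2 prod=2 -> [3 6 4]
Step 3: demand=4,sold=4 ship[1->2]=1 ship[0->1]=2 prod=2 -> [3 7 1]
Step 4: demand=4,sold=1 ship[1->2]=1 ship[0->1]=2 prod=2 -> [3 8 1]
Step 5: demand=4,sold=1 ship[1->2]=1 ship[0->1]=2 prod=2 -> [3 9 1]
Step 6: demand=4,sold=1 ship[1->2]=1 ship[0->1]=2 prod=2 -> [3 10 1]
Step 7: demand=4,sold=1 ship[1->2]=1 ship[0->1]=2 prod=2 -> [3 11 1]
Step 8: demand=4,sold=1 ship[1->2]=1 ship[0->1]=2 prod=2 -> [3 12 1]
Step 9: demand=4,sold=1 ship[1->2]=1 ship[0->1]=2 prod=2 -> [3 13 1]
Step 10: demand=4,sold=1 ship[1->2]=1 ship[0->1]=2 prod=2 -> [3 14 1]
Step 11: demand=4,sold=1 ship[1->2]=1 ship[0->1]=2 prod=2 -> [3 15 1]
Step 12: demand=4,sold=1 ship[1->2]=1 ship[0->1]=2 prod=2 -> [3 16 1]
First stockout at step 4

4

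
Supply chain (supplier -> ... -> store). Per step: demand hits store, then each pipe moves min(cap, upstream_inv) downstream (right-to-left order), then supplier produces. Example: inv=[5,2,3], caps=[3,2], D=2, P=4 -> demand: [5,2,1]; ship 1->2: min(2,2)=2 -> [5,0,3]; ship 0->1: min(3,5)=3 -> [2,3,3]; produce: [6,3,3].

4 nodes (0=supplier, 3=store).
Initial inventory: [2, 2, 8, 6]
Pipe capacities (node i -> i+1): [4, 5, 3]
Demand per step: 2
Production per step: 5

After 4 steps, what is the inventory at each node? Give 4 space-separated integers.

Step 1: demand=2,sold=2 ship[2->3]=3 ship[1->2]=2 ship[0->1]=2 prod=5 -> inv=[5 2 7 7]
Step 2: demand=2,sold=2 ship[2->3]=3 ship[1->2]=2 ship[0->1]=4 prod=5 -> inv=[6 4 6 8]
Step 3: demand=2,sold=2 ship[2->3]=3 ship[1->2]=4 ship[0->1]=4 prod=5 -> inv=[7 4 7 9]
Step 4: demand=2,sold=2 ship[2->3]=3 ship[1->2]=4 ship[0->1]=4 prod=5 -> inv=[8 4 8 10]

8 4 8 10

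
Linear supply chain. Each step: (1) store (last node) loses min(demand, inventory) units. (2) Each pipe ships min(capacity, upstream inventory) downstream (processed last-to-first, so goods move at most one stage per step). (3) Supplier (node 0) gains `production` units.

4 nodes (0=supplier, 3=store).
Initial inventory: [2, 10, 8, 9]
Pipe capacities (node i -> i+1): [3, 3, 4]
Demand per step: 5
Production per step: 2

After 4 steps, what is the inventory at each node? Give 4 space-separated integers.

Step 1: demand=5,sold=5 ship[2->3]=4 ship[1->2]=3 ship[0->1]=2 prod=2 -> inv=[2 9 7 8]
Step 2: demand=5,sold=5 ship[2->3]=4 ship[1->2]=3 ship[0->1]=2 prod=2 -> inv=[2 8 6 7]
Step 3: demand=5,sold=5 ship[2->3]=4 ship[1->2]=3 ship[0->1]=2 prod=2 -> inv=[2 7 5 6]
Step 4: demand=5,sold=5 ship[2->3]=4 ship[1->2]=3 ship[0->1]=2 prod=2 -> inv=[2 6 4 5]

2 6 4 5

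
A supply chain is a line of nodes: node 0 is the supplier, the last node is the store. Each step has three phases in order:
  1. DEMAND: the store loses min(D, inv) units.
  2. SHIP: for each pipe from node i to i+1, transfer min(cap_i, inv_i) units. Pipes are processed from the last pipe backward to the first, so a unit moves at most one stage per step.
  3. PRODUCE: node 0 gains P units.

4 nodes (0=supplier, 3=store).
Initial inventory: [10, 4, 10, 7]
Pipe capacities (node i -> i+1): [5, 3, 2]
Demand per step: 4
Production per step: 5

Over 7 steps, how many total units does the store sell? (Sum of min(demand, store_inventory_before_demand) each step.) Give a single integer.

Step 1: sold=4 (running total=4) -> [10 6 11 5]
Step 2: sold=4 (running total=8) -> [10 8 12 3]
Step 3: sold=3 (running total=11) -> [10 10 13 2]
Step 4: sold=2 (running total=13) -> [10 12 14 2]
Step 5: sold=2 (running total=15) -> [10 14 15 2]
Step 6: sold=2 (running total=17) -> [10 16 16 2]
Step 7: sold=2 (running total=19) -> [10 18 17 2]

Answer: 19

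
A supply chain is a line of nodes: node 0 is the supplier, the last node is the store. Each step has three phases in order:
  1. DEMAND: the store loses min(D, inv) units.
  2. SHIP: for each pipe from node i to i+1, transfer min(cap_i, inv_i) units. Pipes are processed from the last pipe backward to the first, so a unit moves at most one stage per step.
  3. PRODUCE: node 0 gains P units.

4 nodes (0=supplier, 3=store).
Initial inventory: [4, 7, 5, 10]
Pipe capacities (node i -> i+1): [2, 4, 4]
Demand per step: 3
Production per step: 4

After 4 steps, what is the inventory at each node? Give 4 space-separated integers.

Step 1: demand=3,sold=3 ship[2->3]=4 ship[1->2]=4 ship[0->1]=2 prod=4 -> inv=[6 5 5 11]
Step 2: demand=3,sold=3 ship[2->3]=4 ship[1->2]=4 ship[0->1]=2 prod=4 -> inv=[8 3 5 12]
Step 3: demand=3,sold=3 ship[2->3]=4 ship[1->2]=3 ship[0->1]=2 prod=4 -> inv=[10 2 4 13]
Step 4: demand=3,sold=3 ship[2->3]=4 ship[1->2]=2 ship[0->1]=2 prod=4 -> inv=[12 2 2 14]

12 2 2 14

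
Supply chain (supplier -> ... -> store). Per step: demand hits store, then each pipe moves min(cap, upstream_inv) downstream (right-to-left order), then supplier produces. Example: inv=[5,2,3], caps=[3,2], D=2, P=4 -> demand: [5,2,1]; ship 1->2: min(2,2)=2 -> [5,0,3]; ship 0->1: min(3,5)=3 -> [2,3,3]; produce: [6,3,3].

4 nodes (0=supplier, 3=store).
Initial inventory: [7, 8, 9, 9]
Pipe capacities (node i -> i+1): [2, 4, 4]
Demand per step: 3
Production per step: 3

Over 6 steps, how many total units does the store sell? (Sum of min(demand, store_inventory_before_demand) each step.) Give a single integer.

Answer: 18

Derivation:
Step 1: sold=3 (running total=3) -> [8 6 9 10]
Step 2: sold=3 (running total=6) -> [9 4 9 11]
Step 3: sold=3 (running total=9) -> [10 2 9 12]
Step 4: sold=3 (running total=12) -> [11 2 7 13]
Step 5: sold=3 (running total=15) -> [12 2 5 14]
Step 6: sold=3 (running total=18) -> [13 2 3 15]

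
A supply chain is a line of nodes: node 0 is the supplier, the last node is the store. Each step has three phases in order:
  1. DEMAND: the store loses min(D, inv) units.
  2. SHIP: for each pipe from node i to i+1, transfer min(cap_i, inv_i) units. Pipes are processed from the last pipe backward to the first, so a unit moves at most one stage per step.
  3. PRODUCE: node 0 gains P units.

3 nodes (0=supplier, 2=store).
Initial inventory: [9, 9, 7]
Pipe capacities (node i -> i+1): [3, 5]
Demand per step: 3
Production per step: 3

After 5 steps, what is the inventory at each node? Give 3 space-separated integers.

Step 1: demand=3,sold=3 ship[1->2]=5 ship[0->1]=3 prod=3 -> inv=[9 7 9]
Step 2: demand=3,sold=3 ship[1->2]=5 ship[0->1]=3 prod=3 -> inv=[9 5 11]
Step 3: demand=3,sold=3 ship[1->2]=5 ship[0->1]=3 prod=3 -> inv=[9 3 13]
Step 4: demand=3,sold=3 ship[1->2]=3 ship[0->1]=3 prod=3 -> inv=[9 3 13]
Step 5: demand=3,sold=3 ship[1->2]=3 ship[0->1]=3 prod=3 -> inv=[9 3 13]

9 3 13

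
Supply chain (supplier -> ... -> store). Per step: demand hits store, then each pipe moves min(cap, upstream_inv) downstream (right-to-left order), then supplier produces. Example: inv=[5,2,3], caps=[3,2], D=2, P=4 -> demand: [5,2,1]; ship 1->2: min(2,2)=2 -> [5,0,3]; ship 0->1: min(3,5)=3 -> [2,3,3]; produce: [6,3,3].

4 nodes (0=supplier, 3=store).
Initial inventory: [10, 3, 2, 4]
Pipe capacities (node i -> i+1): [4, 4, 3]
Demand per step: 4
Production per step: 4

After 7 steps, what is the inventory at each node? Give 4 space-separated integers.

Step 1: demand=4,sold=4 ship[2->3]=2 ship[1->2]=3 ship[0->1]=4 prod=4 -> inv=[10 4 3 2]
Step 2: demand=4,sold=2 ship[2->3]=3 ship[1->2]=4 ship[0->1]=4 prod=4 -> inv=[10 4 4 3]
Step 3: demand=4,sold=3 ship[2->3]=3 ship[1->2]=4 ship[0->1]=4 prod=4 -> inv=[10 4 5 3]
Step 4: demand=4,sold=3 ship[2->3]=3 ship[1->2]=4 ship[0->1]=4 prod=4 -> inv=[10 4 6 3]
Step 5: demand=4,sold=3 ship[2->3]=3 ship[1->2]=4 ship[0->1]=4 prod=4 -> inv=[10 4 7 3]
Step 6: demand=4,sold=3 ship[2->3]=3 ship[1->2]=4 ship[0->1]=4 prod=4 -> inv=[10 4 8 3]
Step 7: demand=4,sold=3 ship[2->3]=3 ship[1->2]=4 ship[0->1]=4 prod=4 -> inv=[10 4 9 3]

10 4 9 3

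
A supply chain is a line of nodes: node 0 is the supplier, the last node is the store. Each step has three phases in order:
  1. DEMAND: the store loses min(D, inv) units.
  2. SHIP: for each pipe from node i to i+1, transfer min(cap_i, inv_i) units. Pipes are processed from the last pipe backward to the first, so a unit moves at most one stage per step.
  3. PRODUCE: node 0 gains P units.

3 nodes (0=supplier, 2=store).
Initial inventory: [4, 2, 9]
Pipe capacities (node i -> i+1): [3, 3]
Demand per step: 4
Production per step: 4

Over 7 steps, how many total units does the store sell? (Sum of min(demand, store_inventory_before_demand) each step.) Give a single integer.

Step 1: sold=4 (running total=4) -> [5 3 7]
Step 2: sold=4 (running total=8) -> [6 3 6]
Step 3: sold=4 (running total=12) -> [7 3 5]
Step 4: sold=4 (running total=16) -> [8 3 4]
Step 5: sold=4 (running total=20) -> [9 3 3]
Step 6: sold=3 (running total=23) -> [10 3 3]
Step 7: sold=3 (running total=26) -> [11 3 3]

Answer: 26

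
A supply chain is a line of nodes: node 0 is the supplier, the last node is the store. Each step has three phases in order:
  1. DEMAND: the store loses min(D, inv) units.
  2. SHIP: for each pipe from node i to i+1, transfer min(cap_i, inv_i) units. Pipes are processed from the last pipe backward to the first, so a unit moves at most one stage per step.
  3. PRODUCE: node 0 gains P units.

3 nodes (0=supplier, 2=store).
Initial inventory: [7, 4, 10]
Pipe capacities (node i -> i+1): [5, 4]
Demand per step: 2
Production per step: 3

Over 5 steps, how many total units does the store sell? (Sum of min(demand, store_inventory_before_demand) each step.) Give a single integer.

Step 1: sold=2 (running total=2) -> [5 5 12]
Step 2: sold=2 (running total=4) -> [3 6 14]
Step 3: sold=2 (running total=6) -> [3 5 16]
Step 4: sold=2 (running total=8) -> [3 4 18]
Step 5: sold=2 (running total=10) -> [3 3 20]

Answer: 10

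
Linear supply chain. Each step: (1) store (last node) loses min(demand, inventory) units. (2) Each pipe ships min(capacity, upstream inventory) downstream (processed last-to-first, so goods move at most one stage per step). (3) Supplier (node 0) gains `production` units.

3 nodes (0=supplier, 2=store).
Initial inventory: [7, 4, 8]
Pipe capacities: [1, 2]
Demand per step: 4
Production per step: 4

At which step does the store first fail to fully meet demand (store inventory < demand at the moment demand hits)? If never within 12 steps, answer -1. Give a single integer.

Step 1: demand=4,sold=4 ship[1->2]=2 ship[0->1]=1 prod=4 -> [10 3 6]
Step 2: demand=4,sold=4 ship[1->2]=2 ship[0->1]=1 prod=4 -> [13 2 4]
Step 3: demand=4,sold=4 ship[1->2]=2 ship[0->1]=1 prod=4 -> [16 1 2]
Step 4: demand=4,sold=2 ship[1->2]=1 ship[0->1]=1 prod=4 -> [19 1 1]
Step 5: demand=4,sold=1 ship[1->2]=1 ship[0->1]=1 prod=4 -> [22 1 1]
Step 6: demand=4,sold=1 ship[1->2]=1 ship[0->1]=1 prod=4 -> [25 1 1]
Step 7: demand=4,sold=1 ship[1->2]=1 ship[0->1]=1 prod=4 -> [28 1 1]
Step 8: demand=4,sold=1 ship[1->2]=1 ship[0->1]=1 prod=4 -> [31 1 1]
Step 9: demand=4,sold=1 ship[1->2]=1 ship[0->1]=1 prod=4 -> [34 1 1]
Step 10: demand=4,sold=1 ship[1->2]=1 ship[0->1]=1 prod=4 -> [37 1 1]
Step 11: demand=4,sold=1 ship[1->2]=1 ship[0->1]=1 prod=4 -> [40 1 1]
Step 12: demand=4,sold=1 ship[1->2]=1 ship[0->1]=1 prod=4 -> [43 1 1]
First stockout at step 4

4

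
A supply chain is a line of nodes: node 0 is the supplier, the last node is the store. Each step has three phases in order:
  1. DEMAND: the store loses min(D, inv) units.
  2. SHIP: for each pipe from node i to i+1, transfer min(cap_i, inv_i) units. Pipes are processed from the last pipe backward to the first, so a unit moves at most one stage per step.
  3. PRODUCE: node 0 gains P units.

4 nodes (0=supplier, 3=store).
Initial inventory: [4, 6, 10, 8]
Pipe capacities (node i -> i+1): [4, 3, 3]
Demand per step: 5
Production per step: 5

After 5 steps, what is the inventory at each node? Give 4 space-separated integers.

Step 1: demand=5,sold=5 ship[2->3]=3 ship[1->2]=3 ship[0->1]=4 prod=5 -> inv=[5 7 10 6]
Step 2: demand=5,sold=5 ship[2->3]=3 ship[1->2]=3 ship[0->1]=4 prod=5 -> inv=[6 8 10 4]
Step 3: demand=5,sold=4 ship[2->3]=3 ship[1->2]=3 ship[0->1]=4 prod=5 -> inv=[7 9 10 3]
Step 4: demand=5,sold=3 ship[2->3]=3 ship[1->2]=3 ship[0->1]=4 prod=5 -> inv=[8 10 10 3]
Step 5: demand=5,sold=3 ship[2->3]=3 ship[1->2]=3 ship[0->1]=4 prod=5 -> inv=[9 11 10 3]

9 11 10 3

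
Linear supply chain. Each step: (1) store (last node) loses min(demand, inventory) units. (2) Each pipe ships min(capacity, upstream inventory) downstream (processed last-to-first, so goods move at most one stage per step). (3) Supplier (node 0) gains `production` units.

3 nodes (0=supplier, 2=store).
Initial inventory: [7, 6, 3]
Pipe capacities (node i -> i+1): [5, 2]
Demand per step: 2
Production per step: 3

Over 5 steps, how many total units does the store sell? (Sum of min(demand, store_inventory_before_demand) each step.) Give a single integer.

Step 1: sold=2 (running total=2) -> [5 9 3]
Step 2: sold=2 (running total=4) -> [3 12 3]
Step 3: sold=2 (running total=6) -> [3 13 3]
Step 4: sold=2 (running total=8) -> [3 14 3]
Step 5: sold=2 (running total=10) -> [3 15 3]

Answer: 10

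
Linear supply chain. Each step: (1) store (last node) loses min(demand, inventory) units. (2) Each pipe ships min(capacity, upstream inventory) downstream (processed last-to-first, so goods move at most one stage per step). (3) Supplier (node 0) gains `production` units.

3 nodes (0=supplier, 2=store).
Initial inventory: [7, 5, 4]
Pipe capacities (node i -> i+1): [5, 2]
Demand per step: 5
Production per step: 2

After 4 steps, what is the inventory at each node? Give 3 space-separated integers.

Step 1: demand=5,sold=4 ship[1->2]=2 ship[0->1]=5 prod=2 -> inv=[4 8 2]
Step 2: demand=5,sold=2 ship[1->2]=2 ship[0->1]=4 prod=2 -> inv=[2 10 2]
Step 3: demand=5,sold=2 ship[1->2]=2 ship[0->1]=2 prod=2 -> inv=[2 10 2]
Step 4: demand=5,sold=2 ship[1->2]=2 ship[0->1]=2 prod=2 -> inv=[2 10 2]

2 10 2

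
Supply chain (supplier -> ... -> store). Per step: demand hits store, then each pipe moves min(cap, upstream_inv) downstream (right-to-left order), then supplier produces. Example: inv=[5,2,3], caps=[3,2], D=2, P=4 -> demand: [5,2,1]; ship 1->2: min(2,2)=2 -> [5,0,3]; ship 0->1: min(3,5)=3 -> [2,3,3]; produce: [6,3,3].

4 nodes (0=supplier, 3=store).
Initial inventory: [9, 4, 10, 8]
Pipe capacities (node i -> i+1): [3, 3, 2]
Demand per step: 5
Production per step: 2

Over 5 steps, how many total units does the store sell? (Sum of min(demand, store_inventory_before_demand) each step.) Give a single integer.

Step 1: sold=5 (running total=5) -> [8 4 11 5]
Step 2: sold=5 (running total=10) -> [7 4 12 2]
Step 3: sold=2 (running total=12) -> [6 4 13 2]
Step 4: sold=2 (running total=14) -> [5 4 14 2]
Step 5: sold=2 (running total=16) -> [4 4 15 2]

Answer: 16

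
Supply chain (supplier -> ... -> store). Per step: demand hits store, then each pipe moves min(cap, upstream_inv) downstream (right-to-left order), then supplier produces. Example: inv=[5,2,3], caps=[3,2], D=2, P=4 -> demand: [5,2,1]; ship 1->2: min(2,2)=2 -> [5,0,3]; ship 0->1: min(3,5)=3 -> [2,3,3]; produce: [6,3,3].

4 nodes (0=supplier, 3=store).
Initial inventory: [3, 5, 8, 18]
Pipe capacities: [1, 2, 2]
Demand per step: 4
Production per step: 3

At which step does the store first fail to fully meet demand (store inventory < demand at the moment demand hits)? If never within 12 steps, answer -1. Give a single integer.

Step 1: demand=4,sold=4 ship[2->3]=2 ship[1->2]=2 ship[0->1]=1 prod=3 -> [5 4 8 16]
Step 2: demand=4,sold=4 ship[2->3]=2 ship[1->2]=2 ship[0->1]=1 prod=3 -> [7 3 8 14]
Step 3: demand=4,sold=4 ship[2->3]=2 ship[1->2]=2 ship[0->1]=1 prod=3 -> [9 2 8 12]
Step 4: demand=4,sold=4 ship[2->3]=2 ship[1->2]=2 ship[0->1]=1 prod=3 -> [11 1 8 10]
Step 5: demand=4,sold=4 ship[2->3]=2 ship[1->2]=1 ship[0->1]=1 prod=3 -> [13 1 7 8]
Step 6: demand=4,sold=4 ship[2->3]=2 ship[1->2]=1 ship[0->1]=1 prod=3 -> [15 1 6 6]
Step 7: demand=4,sold=4 ship[2->3]=2 ship[1->2]=1 ship[0->1]=1 prod=3 -> [17 1 5 4]
Step 8: demand=4,sold=4 ship[2->3]=2 ship[1->2]=1 ship[0->1]=1 prod=3 -> [19 1 4 2]
Step 9: demand=4,sold=2 ship[2->3]=2 ship[1->2]=1 ship[0->1]=1 prod=3 -> [21 1 3 2]
Step 10: demand=4,sold=2 ship[2->3]=2 ship[1->2]=1 ship[0->1]=1 prod=3 -> [23 1 2 2]
Step 11: demand=4,sold=2 ship[2->3]=2 ship[1->2]=1 ship[0->1]=1 prod=3 -> [25 1 1 2]
Step 12: demand=4,sold=2 ship[2->3]=1 ship[1->2]=1 ship[0->1]=1 prod=3 -> [27 1 1 1]
First stockout at step 9

9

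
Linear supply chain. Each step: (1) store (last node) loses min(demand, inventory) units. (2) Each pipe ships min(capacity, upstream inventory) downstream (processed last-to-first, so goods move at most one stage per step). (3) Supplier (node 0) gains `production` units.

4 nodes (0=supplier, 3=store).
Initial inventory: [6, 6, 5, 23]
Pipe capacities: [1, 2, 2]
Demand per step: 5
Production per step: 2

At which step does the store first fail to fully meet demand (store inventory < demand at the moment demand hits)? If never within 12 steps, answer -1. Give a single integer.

Step 1: demand=5,sold=5 ship[2->3]=2 ship[1->2]=2 ship[0->1]=1 prod=2 -> [7 5 5 20]
Step 2: demand=5,sold=5 ship[2->3]=2 ship[1->2]=2 ship[0->1]=1 prod=2 -> [8 4 5 17]
Step 3: demand=5,sold=5 ship[2->3]=2 ship[1->2]=2 ship[0->1]=1 prod=2 -> [9 3 5 14]
Step 4: demand=5,sold=5 ship[2->3]=2 ship[1->2]=2 ship[0->1]=1 prod=2 -> [10 2 5 11]
Step 5: demand=5,sold=5 ship[2->3]=2 ship[1->2]=2 ship[0->1]=1 prod=2 -> [11 1 5 8]
Step 6: demand=5,sold=5 ship[2->3]=2 ship[1->2]=1 ship[0->1]=1 prod=2 -> [12 1 4 5]
Step 7: demand=5,sold=5 ship[2->3]=2 ship[1->2]=1 ship[0->1]=1 prod=2 -> [13 1 3 2]
Step 8: demand=5,sold=2 ship[2->3]=2 ship[1->2]=1 ship[0->1]=1 prod=2 -> [14 1 2 2]
Step 9: demand=5,sold=2 ship[2->3]=2 ship[1->2]=1 ship[0->1]=1 prod=2 -> [15 1 1 2]
Step 10: demand=5,sold=2 ship[2->3]=1 ship[1->2]=1 ship[0->1]=1 prod=2 -> [16 1 1 1]
Step 11: demand=5,sold=1 ship[2->3]=1 ship[1->2]=1 ship[0->1]=1 prod=2 -> [17 1 1 1]
Step 12: demand=5,sold=1 ship[2->3]=1 ship[1->2]=1 ship[0->1]=1 prod=2 -> [18 1 1 1]
First stockout at step 8

8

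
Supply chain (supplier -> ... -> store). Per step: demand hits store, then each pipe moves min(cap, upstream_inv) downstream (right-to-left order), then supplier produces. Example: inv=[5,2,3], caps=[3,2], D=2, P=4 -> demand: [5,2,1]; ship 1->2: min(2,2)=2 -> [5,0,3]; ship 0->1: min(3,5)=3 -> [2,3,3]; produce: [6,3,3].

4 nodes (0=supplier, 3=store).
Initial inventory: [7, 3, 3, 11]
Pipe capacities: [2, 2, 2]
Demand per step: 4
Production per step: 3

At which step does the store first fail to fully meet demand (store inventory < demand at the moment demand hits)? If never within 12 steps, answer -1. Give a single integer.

Step 1: demand=4,sold=4 ship[2->3]=2 ship[1->2]=2 ship[0->1]=2 prod=3 -> [8 3 3 9]
Step 2: demand=4,sold=4 ship[2->3]=2 ship[1->2]=2 ship[0->1]=2 prod=3 -> [9 3 3 7]
Step 3: demand=4,sold=4 ship[2->3]=2 ship[1->2]=2 ship[0->1]=2 prod=3 -> [10 3 3 5]
Step 4: demand=4,sold=4 ship[2->3]=2 ship[1->2]=2 ship[0->1]=2 prod=3 -> [11 3 3 3]
Step 5: demand=4,sold=3 ship[2->3]=2 ship[1->2]=2 ship[0->1]=2 prod=3 -> [12 3 3 2]
Step 6: demand=4,sold=2 ship[2->3]=2 ship[1->2]=2 ship[0->1]=2 prod=3 -> [13 3 3 2]
Step 7: demand=4,sold=2 ship[2->3]=2 ship[1->2]=2 ship[0->1]=2 prod=3 -> [14 3 3 2]
Step 8: demand=4,sold=2 ship[2->3]=2 ship[1->2]=2 ship[0->1]=2 prod=3 -> [15 3 3 2]
Step 9: demand=4,sold=2 ship[2->3]=2 ship[1->2]=2 ship[0->1]=2 prod=3 -> [16 3 3 2]
Step 10: demand=4,sold=2 ship[2->3]=2 ship[1->2]=2 ship[0->1]=2 prod=3 -> [17 3 3 2]
Step 11: demand=4,sold=2 ship[2->3]=2 ship[1->2]=2 ship[0->1]=2 prod=3 -> [18 3 3 2]
Step 12: demand=4,sold=2 ship[2->3]=2 ship[1->2]=2 ship[0->1]=2 prod=3 -> [19 3 3 2]
First stockout at step 5

5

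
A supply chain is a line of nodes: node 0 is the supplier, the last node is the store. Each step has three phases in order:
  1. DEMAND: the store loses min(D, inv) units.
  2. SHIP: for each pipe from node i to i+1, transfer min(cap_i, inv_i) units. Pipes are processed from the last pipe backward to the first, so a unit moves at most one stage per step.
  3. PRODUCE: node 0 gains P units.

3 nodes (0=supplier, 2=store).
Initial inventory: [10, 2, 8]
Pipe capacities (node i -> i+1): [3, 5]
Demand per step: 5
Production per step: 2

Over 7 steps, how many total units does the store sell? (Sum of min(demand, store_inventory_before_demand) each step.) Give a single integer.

Step 1: sold=5 (running total=5) -> [9 3 5]
Step 2: sold=5 (running total=10) -> [8 3 3]
Step 3: sold=3 (running total=13) -> [7 3 3]
Step 4: sold=3 (running total=16) -> [6 3 3]
Step 5: sold=3 (running total=19) -> [5 3 3]
Step 6: sold=3 (running total=22) -> [4 3 3]
Step 7: sold=3 (running total=25) -> [3 3 3]

Answer: 25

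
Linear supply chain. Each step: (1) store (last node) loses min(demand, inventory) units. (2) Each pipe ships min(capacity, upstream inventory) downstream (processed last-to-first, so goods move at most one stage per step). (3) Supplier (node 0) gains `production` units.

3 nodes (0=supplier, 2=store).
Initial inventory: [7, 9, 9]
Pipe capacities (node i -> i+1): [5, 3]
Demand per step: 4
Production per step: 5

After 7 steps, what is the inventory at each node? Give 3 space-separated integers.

Step 1: demand=4,sold=4 ship[1->2]=3 ship[0->1]=5 prod=5 -> inv=[7 11 8]
Step 2: demand=4,sold=4 ship[1->2]=3 ship[0->1]=5 prod=5 -> inv=[7 13 7]
Step 3: demand=4,sold=4 ship[1->2]=3 ship[0->1]=5 prod=5 -> inv=[7 15 6]
Step 4: demand=4,sold=4 ship[1->2]=3 ship[0->1]=5 prod=5 -> inv=[7 17 5]
Step 5: demand=4,sold=4 ship[1->2]=3 ship[0->1]=5 prod=5 -> inv=[7 19 4]
Step 6: demand=4,sold=4 ship[1->2]=3 ship[0->1]=5 prod=5 -> inv=[7 21 3]
Step 7: demand=4,sold=3 ship[1->2]=3 ship[0->1]=5 prod=5 -> inv=[7 23 3]

7 23 3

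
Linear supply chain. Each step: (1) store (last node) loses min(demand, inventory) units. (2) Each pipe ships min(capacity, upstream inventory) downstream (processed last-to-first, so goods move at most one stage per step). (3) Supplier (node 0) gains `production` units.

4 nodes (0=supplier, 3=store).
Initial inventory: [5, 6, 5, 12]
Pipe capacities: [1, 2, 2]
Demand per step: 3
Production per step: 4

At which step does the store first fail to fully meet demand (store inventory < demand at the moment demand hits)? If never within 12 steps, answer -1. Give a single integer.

Step 1: demand=3,sold=3 ship[2->3]=2 ship[1->2]=2 ship[0->1]=1 prod=4 -> [8 5 5 11]
Step 2: demand=3,sold=3 ship[2->3]=2 ship[1->2]=2 ship[0->1]=1 prod=4 -> [11 4 5 10]
Step 3: demand=3,sold=3 ship[2->3]=2 ship[1->2]=2 ship[0->1]=1 prod=4 -> [14 3 5 9]
Step 4: demand=3,sold=3 ship[2->3]=2 ship[1->2]=2 ship[0->1]=1 prod=4 -> [17 2 5 8]
Step 5: demand=3,sold=3 ship[2->3]=2 ship[1->2]=2 ship[0->1]=1 prod=4 -> [20 1 5 7]
Step 6: demand=3,sold=3 ship[2->3]=2 ship[1->2]=1 ship[0->1]=1 prod=4 -> [23 1 4 6]
Step 7: demand=3,sold=3 ship[2->3]=2 ship[1->2]=1 ship[0->1]=1 prod=4 -> [26 1 3 5]
Step 8: demand=3,sold=3 ship[2->3]=2 ship[1->2]=1 ship[0->1]=1 prod=4 -> [29 1 2 4]
Step 9: demand=3,sold=3 ship[2->3]=2 ship[1->2]=1 ship[0->1]=1 prod=4 -> [32 1 1 3]
Step 10: demand=3,sold=3 ship[2->3]=1 ship[1->2]=1 ship[0->1]=1 prod=4 -> [35 1 1 1]
Step 11: demand=3,sold=1 ship[2->3]=1 ship[1->2]=1 ship[0->1]=1 prod=4 -> [38 1 1 1]
Step 12: demand=3,sold=1 ship[2->3]=1 ship[1->2]=1 ship[0->1]=1 prod=4 -> [41 1 1 1]
First stockout at step 11

11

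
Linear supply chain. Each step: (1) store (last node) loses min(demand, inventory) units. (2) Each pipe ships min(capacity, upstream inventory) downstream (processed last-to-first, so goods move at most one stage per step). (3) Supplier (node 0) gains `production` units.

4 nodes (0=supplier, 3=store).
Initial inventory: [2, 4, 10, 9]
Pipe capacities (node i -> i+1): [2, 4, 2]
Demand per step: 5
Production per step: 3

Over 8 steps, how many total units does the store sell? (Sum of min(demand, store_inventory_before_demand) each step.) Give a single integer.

Step 1: sold=5 (running total=5) -> [3 2 12 6]
Step 2: sold=5 (running total=10) -> [4 2 12 3]
Step 3: sold=3 (running total=13) -> [5 2 12 2]
Step 4: sold=2 (running total=15) -> [6 2 12 2]
Step 5: sold=2 (running total=17) -> [7 2 12 2]
Step 6: sold=2 (running total=19) -> [8 2 12 2]
Step 7: sold=2 (running total=21) -> [9 2 12 2]
Step 8: sold=2 (running total=23) -> [10 2 12 2]

Answer: 23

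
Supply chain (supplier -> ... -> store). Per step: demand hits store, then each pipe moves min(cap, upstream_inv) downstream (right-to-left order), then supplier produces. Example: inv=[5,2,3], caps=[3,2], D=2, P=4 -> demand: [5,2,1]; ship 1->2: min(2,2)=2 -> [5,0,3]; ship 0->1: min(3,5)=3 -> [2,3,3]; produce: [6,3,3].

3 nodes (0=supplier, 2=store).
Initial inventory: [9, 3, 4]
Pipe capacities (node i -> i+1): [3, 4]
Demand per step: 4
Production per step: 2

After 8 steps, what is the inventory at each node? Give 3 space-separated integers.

Step 1: demand=4,sold=4 ship[1->2]=3 ship[0->1]=3 prod=2 -> inv=[8 3 3]
Step 2: demand=4,sold=3 ship[1->2]=3 ship[0->1]=3 prod=2 -> inv=[7 3 3]
Step 3: demand=4,sold=3 ship[1->2]=3 ship[0->1]=3 prod=2 -> inv=[6 3 3]
Step 4: demand=4,sold=3 ship[1->2]=3 ship[0->1]=3 prod=2 -> inv=[5 3 3]
Step 5: demand=4,sold=3 ship[1->2]=3 ship[0->1]=3 prod=2 -> inv=[4 3 3]
Step 6: demand=4,sold=3 ship[1->2]=3 ship[0->1]=3 prod=2 -> inv=[3 3 3]
Step 7: demand=4,sold=3 ship[1->2]=3 ship[0->1]=3 prod=2 -> inv=[2 3 3]
Step 8: demand=4,sold=3 ship[1->2]=3 ship[0->1]=2 prod=2 -> inv=[2 2 3]

2 2 3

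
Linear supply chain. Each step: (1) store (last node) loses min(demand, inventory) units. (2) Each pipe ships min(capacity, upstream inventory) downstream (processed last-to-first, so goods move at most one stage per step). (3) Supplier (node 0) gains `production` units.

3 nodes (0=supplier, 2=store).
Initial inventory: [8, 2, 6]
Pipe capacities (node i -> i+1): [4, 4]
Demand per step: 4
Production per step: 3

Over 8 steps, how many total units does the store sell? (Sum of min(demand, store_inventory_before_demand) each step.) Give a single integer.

Answer: 31

Derivation:
Step 1: sold=4 (running total=4) -> [7 4 4]
Step 2: sold=4 (running total=8) -> [6 4 4]
Step 3: sold=4 (running total=12) -> [5 4 4]
Step 4: sold=4 (running total=16) -> [4 4 4]
Step 5: sold=4 (running total=20) -> [3 4 4]
Step 6: sold=4 (running total=24) -> [3 3 4]
Step 7: sold=4 (running total=28) -> [3 3 3]
Step 8: sold=3 (running total=31) -> [3 3 3]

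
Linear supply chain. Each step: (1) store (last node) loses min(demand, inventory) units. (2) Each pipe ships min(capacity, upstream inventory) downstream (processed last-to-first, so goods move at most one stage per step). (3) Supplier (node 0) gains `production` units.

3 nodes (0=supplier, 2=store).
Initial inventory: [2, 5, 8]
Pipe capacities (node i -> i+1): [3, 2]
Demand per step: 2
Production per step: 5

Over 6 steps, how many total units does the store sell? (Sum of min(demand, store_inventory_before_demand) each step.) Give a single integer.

Answer: 12

Derivation:
Step 1: sold=2 (running total=2) -> [5 5 8]
Step 2: sold=2 (running total=4) -> [7 6 8]
Step 3: sold=2 (running total=6) -> [9 7 8]
Step 4: sold=2 (running total=8) -> [11 8 8]
Step 5: sold=2 (running total=10) -> [13 9 8]
Step 6: sold=2 (running total=12) -> [15 10 8]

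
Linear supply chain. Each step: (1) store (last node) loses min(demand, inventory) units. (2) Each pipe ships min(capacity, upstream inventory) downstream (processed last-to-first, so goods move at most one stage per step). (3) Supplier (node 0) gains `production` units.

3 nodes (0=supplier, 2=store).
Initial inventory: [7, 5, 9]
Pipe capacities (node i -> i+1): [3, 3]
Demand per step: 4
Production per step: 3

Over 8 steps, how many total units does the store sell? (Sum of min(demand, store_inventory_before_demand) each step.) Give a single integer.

Answer: 30

Derivation:
Step 1: sold=4 (running total=4) -> [7 5 8]
Step 2: sold=4 (running total=8) -> [7 5 7]
Step 3: sold=4 (running total=12) -> [7 5 6]
Step 4: sold=4 (running total=16) -> [7 5 5]
Step 5: sold=4 (running total=20) -> [7 5 4]
Step 6: sold=4 (running total=24) -> [7 5 3]
Step 7: sold=3 (running total=27) -> [7 5 3]
Step 8: sold=3 (running total=30) -> [7 5 3]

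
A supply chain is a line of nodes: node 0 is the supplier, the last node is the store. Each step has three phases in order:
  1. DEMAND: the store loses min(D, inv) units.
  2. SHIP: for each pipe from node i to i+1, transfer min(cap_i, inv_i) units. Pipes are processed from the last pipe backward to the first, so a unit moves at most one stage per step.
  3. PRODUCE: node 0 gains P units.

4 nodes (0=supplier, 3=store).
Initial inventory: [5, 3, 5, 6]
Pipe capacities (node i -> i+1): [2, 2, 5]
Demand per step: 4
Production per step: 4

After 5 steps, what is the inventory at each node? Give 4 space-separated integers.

Step 1: demand=4,sold=4 ship[2->3]=5 ship[1->2]=2 ship[0->1]=2 prod=4 -> inv=[7 3 2 7]
Step 2: demand=4,sold=4 ship[2->3]=2 ship[1->2]=2 ship[0->1]=2 prod=4 -> inv=[9 3 2 5]
Step 3: demand=4,sold=4 ship[2->3]=2 ship[1->2]=2 ship[0->1]=2 prod=4 -> inv=[11 3 2 3]
Step 4: demand=4,sold=3 ship[2->3]=2 ship[1->2]=2 ship[0->1]=2 prod=4 -> inv=[13 3 2 2]
Step 5: demand=4,sold=2 ship[2->3]=2 ship[1->2]=2 ship[0->1]=2 prod=4 -> inv=[15 3 2 2]

15 3 2 2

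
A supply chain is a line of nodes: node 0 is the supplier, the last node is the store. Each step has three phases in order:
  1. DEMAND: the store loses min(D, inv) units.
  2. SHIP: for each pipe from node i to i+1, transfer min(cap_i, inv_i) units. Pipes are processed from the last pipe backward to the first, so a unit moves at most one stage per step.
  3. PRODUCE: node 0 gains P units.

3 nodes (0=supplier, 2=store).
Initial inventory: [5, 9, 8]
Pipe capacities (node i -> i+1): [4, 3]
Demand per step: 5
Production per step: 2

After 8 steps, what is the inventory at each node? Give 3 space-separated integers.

Step 1: demand=5,sold=5 ship[1->2]=3 ship[0->1]=4 prod=2 -> inv=[3 10 6]
Step 2: demand=5,sold=5 ship[1->2]=3 ship[0->1]=3 prod=2 -> inv=[2 10 4]
Step 3: demand=5,sold=4 ship[1->2]=3 ship[0->1]=2 prod=2 -> inv=[2 9 3]
Step 4: demand=5,sold=3 ship[1->2]=3 ship[0->1]=2 prod=2 -> inv=[2 8 3]
Step 5: demand=5,sold=3 ship[1->2]=3 ship[0->1]=2 prod=2 -> inv=[2 7 3]
Step 6: demand=5,sold=3 ship[1->2]=3 ship[0->1]=2 prod=2 -> inv=[2 6 3]
Step 7: demand=5,sold=3 ship[1->2]=3 ship[0->1]=2 prod=2 -> inv=[2 5 3]
Step 8: demand=5,sold=3 ship[1->2]=3 ship[0->1]=2 prod=2 -> inv=[2 4 3]

2 4 3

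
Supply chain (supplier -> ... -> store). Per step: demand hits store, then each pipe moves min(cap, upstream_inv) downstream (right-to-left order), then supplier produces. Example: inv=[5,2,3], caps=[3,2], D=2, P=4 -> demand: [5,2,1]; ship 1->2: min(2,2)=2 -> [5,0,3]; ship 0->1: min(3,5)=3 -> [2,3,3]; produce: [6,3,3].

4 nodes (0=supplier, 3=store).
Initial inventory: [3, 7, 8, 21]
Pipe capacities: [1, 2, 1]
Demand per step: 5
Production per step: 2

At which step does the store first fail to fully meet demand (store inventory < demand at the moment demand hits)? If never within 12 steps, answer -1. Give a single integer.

Step 1: demand=5,sold=5 ship[2->3]=1 ship[1->2]=2 ship[0->1]=1 prod=2 -> [4 6 9 17]
Step 2: demand=5,sold=5 ship[2->3]=1 ship[1->2]=2 ship[0->1]=1 prod=2 -> [5 5 10 13]
Step 3: demand=5,sold=5 ship[2->3]=1 ship[1->2]=2 ship[0->1]=1 prod=2 -> [6 4 11 9]
Step 4: demand=5,sold=5 ship[2->3]=1 ship[1->2]=2 ship[0->1]=1 prod=2 -> [7 3 12 5]
Step 5: demand=5,sold=5 ship[2->3]=1 ship[1->2]=2 ship[0->1]=1 prod=2 -> [8 2 13 1]
Step 6: demand=5,sold=1 ship[2->3]=1 ship[1->2]=2 ship[0->1]=1 prod=2 -> [9 1 14 1]
Step 7: demand=5,sold=1 ship[2->3]=1 ship[1->2]=1 ship[0->1]=1 prod=2 -> [10 1 14 1]
Step 8: demand=5,sold=1 ship[2->3]=1 ship[1->2]=1 ship[0->1]=1 prod=2 -> [11 1 14 1]
Step 9: demand=5,sold=1 ship[2->3]=1 ship[1->2]=1 ship[0->1]=1 prod=2 -> [12 1 14 1]
Step 10: demand=5,sold=1 ship[2->3]=1 ship[1->2]=1 ship[0->1]=1 prod=2 -> [13 1 14 1]
Step 11: demand=5,sold=1 ship[2->3]=1 ship[1->2]=1 ship[0->1]=1 prod=2 -> [14 1 14 1]
Step 12: demand=5,sold=1 ship[2->3]=1 ship[1->2]=1 ship[0->1]=1 prod=2 -> [15 1 14 1]
First stockout at step 6

6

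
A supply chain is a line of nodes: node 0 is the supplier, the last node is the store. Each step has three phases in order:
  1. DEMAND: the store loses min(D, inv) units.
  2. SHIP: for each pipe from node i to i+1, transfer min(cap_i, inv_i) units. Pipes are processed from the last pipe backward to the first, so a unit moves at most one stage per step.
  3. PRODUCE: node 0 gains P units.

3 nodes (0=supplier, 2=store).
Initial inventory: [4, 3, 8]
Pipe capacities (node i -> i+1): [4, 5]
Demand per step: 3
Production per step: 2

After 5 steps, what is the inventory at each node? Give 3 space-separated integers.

Step 1: demand=3,sold=3 ship[1->2]=3 ship[0->1]=4 prod=2 -> inv=[2 4 8]
Step 2: demand=3,sold=3 ship[1->2]=4 ship[0->1]=2 prod=2 -> inv=[2 2 9]
Step 3: demand=3,sold=3 ship[1->2]=2 ship[0->1]=2 prod=2 -> inv=[2 2 8]
Step 4: demand=3,sold=3 ship[1->2]=2 ship[0->1]=2 prod=2 -> inv=[2 2 7]
Step 5: demand=3,sold=3 ship[1->2]=2 ship[0->1]=2 prod=2 -> inv=[2 2 6]

2 2 6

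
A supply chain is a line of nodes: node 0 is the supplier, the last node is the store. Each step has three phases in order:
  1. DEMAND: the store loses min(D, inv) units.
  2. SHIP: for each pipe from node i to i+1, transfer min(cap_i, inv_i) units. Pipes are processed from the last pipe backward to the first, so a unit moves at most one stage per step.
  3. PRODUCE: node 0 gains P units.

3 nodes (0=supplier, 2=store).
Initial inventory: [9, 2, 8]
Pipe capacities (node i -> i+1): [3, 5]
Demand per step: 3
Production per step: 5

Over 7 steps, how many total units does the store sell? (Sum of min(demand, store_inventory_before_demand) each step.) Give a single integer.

Step 1: sold=3 (running total=3) -> [11 3 7]
Step 2: sold=3 (running total=6) -> [13 3 7]
Step 3: sold=3 (running total=9) -> [15 3 7]
Step 4: sold=3 (running total=12) -> [17 3 7]
Step 5: sold=3 (running total=15) -> [19 3 7]
Step 6: sold=3 (running total=18) -> [21 3 7]
Step 7: sold=3 (running total=21) -> [23 3 7]

Answer: 21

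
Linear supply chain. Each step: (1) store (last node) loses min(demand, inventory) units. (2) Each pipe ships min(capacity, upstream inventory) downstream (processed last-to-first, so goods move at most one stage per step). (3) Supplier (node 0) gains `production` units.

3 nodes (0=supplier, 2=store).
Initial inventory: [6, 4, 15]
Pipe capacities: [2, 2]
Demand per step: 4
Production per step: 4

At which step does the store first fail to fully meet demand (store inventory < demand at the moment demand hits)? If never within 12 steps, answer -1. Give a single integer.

Step 1: demand=4,sold=4 ship[1->2]=2 ship[0->1]=2 prod=4 -> [8 4 13]
Step 2: demand=4,sold=4 ship[1->2]=2 ship[0->1]=2 prod=4 -> [10 4 11]
Step 3: demand=4,sold=4 ship[1->2]=2 ship[0->1]=2 prod=4 -> [12 4 9]
Step 4: demand=4,sold=4 ship[1->2]=2 ship[0->1]=2 prod=4 -> [14 4 7]
Step 5: demand=4,sold=4 ship[1->2]=2 ship[0->1]=2 prod=4 -> [16 4 5]
Step 6: demand=4,sold=4 ship[1->2]=2 ship[0->1]=2 prod=4 -> [18 4 3]
Step 7: demand=4,sold=3 ship[1->2]=2 ship[0->1]=2 prod=4 -> [20 4 2]
Step 8: demand=4,sold=2 ship[1->2]=2 ship[0->1]=2 prod=4 -> [22 4 2]
Step 9: demand=4,sold=2 ship[1->2]=2 ship[0->1]=2 prod=4 -> [24 4 2]
Step 10: demand=4,sold=2 ship[1->2]=2 ship[0->1]=2 prod=4 -> [26 4 2]
Step 11: demand=4,sold=2 ship[1->2]=2 ship[0->1]=2 prod=4 -> [28 4 2]
Step 12: demand=4,sold=2 ship[1->2]=2 ship[0->1]=2 prod=4 -> [30 4 2]
First stockout at step 7

7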